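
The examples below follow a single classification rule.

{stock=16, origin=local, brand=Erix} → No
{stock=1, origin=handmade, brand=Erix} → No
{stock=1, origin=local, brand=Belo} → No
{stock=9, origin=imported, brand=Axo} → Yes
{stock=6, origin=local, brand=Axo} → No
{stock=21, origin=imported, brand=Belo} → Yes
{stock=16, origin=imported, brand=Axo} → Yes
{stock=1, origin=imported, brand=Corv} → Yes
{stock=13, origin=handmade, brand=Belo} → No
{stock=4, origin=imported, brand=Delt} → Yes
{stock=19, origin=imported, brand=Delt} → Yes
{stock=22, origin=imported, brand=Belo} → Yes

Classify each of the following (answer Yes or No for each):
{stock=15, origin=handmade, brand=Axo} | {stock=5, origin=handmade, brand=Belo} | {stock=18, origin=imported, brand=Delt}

Rule: origin is imported. This holds for each 'Yes' example and fails for each 'No' one.
{stock=15, origin=handmade, brand=Axo}: origin is handmade — doesn't qualify, so No.
{stock=5, origin=handmade, brand=Belo}: origin is handmade — doesn't qualify, so No.
{stock=18, origin=imported, brand=Delt}: origin is imported — matches, so Yes.

No, No, Yes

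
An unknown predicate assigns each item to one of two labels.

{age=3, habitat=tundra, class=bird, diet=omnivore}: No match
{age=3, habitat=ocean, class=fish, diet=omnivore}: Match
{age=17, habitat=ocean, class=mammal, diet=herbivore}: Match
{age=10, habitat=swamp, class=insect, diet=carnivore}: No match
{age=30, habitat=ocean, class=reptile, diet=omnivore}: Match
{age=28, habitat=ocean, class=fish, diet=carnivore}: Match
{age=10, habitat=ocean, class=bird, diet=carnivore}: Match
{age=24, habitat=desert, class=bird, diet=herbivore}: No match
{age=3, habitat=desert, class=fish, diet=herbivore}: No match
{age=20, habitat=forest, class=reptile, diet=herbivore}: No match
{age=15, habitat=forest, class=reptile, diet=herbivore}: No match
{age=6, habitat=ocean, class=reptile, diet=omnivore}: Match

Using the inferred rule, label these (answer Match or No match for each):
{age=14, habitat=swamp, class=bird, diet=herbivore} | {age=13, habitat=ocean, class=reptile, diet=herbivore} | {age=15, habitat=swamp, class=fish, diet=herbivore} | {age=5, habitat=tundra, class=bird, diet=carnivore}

No match, Match, No match, No match

The pattern is that an item is 'Match' exactly when: habitat is ocean.
{age=14, habitat=swamp, class=bird, diet=herbivore}: habitat is swamp — doesn't match, so No match.
{age=13, habitat=ocean, class=reptile, diet=herbivore}: habitat is ocean — qualifies, so Match.
{age=15, habitat=swamp, class=fish, diet=herbivore}: habitat is swamp — doesn't match, so No match.
{age=5, habitat=tundra, class=bird, diet=carnivore}: habitat is tundra — doesn't match, so No match.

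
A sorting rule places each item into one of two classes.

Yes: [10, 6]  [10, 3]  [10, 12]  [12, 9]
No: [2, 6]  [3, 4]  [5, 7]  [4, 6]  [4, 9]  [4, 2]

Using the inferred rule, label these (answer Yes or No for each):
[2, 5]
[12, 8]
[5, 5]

No, Yes, No

The pattern is that an item is 'Yes' exactly when: first ≥ 6.
[2, 5]: first 2 — fails this test, so No. [12, 8]: first 12 — checks out, so Yes. [5, 5]: first 5 — fails this test, so No.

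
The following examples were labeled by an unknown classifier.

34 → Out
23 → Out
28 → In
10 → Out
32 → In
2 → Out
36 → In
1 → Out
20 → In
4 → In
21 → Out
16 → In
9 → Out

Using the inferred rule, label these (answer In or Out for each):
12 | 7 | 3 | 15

The rule appears to be: multiple of 4.
In: 12, since 12 = 4·3.
Out: 7, since 7 = 4·1 + 3.
Out: 3, since 3 = 4·0 + 3.
Out: 15, since 15 = 4·3 + 3.

In, Out, Out, Out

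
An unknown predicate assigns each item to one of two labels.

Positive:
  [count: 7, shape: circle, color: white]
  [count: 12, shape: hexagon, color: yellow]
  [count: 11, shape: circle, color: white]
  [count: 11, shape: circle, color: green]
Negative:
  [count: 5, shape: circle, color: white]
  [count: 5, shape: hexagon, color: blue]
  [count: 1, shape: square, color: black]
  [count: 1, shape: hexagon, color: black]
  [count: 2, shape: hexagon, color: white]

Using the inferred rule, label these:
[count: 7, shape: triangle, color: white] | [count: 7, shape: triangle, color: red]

Positive, Positive

Every 'Positive' example satisfies: count ≥ 7. None of the 'Negative' examples do.
[count: 7, shape: triangle, color: white]: count = 7 — qualifies, so Positive. [count: 7, shape: triangle, color: red]: count = 7 — qualifies, so Positive.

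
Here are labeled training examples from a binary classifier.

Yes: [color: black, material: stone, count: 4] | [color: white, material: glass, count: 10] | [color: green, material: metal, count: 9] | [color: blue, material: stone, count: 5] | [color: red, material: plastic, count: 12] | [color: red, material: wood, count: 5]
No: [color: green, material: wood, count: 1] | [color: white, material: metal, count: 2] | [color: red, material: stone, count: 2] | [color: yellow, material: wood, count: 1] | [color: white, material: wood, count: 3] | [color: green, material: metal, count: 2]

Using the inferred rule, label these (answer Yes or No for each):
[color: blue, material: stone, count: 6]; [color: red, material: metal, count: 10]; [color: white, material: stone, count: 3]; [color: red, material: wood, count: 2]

Yes, Yes, No, No

The distinguishing property — count ≥ 4 — holds for all the 'Yes' cases and none of the 'No' cases.
[color: blue, material: stone, count: 6]: Yes (count = 6). [color: red, material: metal, count: 10]: Yes (count = 10). [color: white, material: stone, count: 3]: No (count = 3). [color: red, material: wood, count: 2]: No (count = 2).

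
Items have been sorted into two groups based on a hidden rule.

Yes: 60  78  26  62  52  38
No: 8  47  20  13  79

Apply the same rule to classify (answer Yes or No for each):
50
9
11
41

Every 'Yes' example satisfies: even AND at least 26. None of the 'No' examples do.
50: 50 is even, 50 ≥ 26, qualifies → Yes. 9: 9 is odd, 9 < 26, does not fit → No. 11: 11 is odd, 11 < 26, does not fit → No. 41: 41 is odd, 41 ≥ 26, does not fit → No.

Yes, No, No, No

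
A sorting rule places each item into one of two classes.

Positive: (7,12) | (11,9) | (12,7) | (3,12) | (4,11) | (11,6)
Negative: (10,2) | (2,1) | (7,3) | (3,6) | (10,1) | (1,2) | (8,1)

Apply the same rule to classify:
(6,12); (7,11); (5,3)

Positive, Positive, Negative

The rule appears to be: sum ≥ 15.
(6,12): 6+12 = 18, matches → Positive. (7,11): 7+11 = 18, matches → Positive. (5,3): 5+3 = 8, doesn't match → Negative.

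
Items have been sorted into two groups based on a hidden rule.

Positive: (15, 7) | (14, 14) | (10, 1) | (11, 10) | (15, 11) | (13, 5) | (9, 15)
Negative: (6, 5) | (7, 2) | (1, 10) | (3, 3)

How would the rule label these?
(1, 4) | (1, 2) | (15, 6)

Negative, Negative, Positive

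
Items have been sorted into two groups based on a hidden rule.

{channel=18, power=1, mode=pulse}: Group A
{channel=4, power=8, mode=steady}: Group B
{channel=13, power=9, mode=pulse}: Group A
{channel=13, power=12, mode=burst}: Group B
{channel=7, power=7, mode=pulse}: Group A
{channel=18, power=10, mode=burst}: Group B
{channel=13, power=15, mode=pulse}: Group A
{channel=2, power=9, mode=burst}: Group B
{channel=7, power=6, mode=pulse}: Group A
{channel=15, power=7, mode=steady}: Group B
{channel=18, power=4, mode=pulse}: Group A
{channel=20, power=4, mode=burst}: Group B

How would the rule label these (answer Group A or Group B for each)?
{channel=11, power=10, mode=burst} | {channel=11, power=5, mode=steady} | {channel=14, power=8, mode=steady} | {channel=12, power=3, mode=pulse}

Group B, Group B, Group B, Group A

Checking candidate rules against both groups, what survives is: mode is pulse.
{channel=11, power=10, mode=burst}: mode is burst — does not fit, so Group B. {channel=11, power=5, mode=steady}: mode is steady — does not fit, so Group B. {channel=14, power=8, mode=steady}: mode is steady — does not fit, so Group B. {channel=12, power=3, mode=pulse}: mode is pulse — passes, so Group A.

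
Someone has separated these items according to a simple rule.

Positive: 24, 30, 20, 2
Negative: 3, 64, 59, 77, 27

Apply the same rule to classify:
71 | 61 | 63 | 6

The rule appears to be: even AND at most 30.
71 — 71 is odd, 71 > 30, hence Negative.
61 — 61 is odd, 61 > 30, hence Negative.
63 — 63 is odd, 63 > 30, hence Negative.
6 — 6 is even, 6 ≤ 30, hence Positive.

Negative, Negative, Negative, Positive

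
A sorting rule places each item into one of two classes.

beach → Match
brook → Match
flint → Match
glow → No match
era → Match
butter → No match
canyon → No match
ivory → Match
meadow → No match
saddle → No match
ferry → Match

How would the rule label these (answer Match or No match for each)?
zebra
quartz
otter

Match, No match, Match

The simplest hypothesis consistent with all the labels is: odd length.
zebra → length 5 → Match. quartz → length 6 → No match. otter → length 5 → Match.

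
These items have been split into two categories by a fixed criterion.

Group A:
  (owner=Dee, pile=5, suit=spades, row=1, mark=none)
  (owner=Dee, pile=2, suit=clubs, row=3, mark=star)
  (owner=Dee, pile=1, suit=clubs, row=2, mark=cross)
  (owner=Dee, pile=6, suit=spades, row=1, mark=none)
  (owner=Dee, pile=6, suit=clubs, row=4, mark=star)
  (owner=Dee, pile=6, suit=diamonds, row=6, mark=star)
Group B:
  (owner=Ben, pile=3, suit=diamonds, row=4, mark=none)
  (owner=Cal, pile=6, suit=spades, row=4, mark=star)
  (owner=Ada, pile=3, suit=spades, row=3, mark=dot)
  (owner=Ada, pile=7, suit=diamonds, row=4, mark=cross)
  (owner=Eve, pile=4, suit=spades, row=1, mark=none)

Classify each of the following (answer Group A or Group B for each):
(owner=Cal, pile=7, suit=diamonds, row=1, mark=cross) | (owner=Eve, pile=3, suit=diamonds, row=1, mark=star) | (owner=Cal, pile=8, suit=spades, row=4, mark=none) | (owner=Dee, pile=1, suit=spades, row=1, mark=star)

The classifier is using: owner is Dee.
(owner=Cal, pile=7, suit=diamonds, row=1, mark=cross) → owner is Cal → Group B. (owner=Eve, pile=3, suit=diamonds, row=1, mark=star) → owner is Eve → Group B. (owner=Cal, pile=8, suit=spades, row=4, mark=none) → owner is Cal → Group B. (owner=Dee, pile=1, suit=spades, row=1, mark=star) → owner is Dee → Group A.

Group B, Group B, Group B, Group A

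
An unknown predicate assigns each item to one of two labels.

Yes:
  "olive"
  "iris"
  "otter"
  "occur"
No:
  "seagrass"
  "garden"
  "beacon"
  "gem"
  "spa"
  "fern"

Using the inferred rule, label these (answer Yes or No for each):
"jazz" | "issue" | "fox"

No, Yes, No

One predicate separates the groups cleanly: starts with a vowel.
"jazz": starts with 'j' — does not satisfy this, so No. "issue": starts with 'i' — checks out, so Yes. "fox": starts with 'f' — does not satisfy this, so No.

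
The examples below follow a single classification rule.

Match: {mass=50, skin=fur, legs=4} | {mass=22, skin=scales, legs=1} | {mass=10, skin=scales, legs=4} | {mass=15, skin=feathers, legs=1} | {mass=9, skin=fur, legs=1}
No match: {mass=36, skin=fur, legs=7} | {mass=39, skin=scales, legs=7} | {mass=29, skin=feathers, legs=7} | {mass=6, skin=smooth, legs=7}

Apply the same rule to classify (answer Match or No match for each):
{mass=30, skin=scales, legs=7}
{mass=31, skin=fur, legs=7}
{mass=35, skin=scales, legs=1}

All 'Match' examples share one property — legs ≤ 4 — and every 'No match' example lacks it.

No match, No match, Match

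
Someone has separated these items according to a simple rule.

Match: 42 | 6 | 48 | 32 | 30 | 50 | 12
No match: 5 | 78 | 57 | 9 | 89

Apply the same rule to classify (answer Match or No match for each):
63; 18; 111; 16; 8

No match, Match, No match, Match, Match

A rule that fits every label: even AND at most 50 — true of each 'Match' example, false of each 'No match' one.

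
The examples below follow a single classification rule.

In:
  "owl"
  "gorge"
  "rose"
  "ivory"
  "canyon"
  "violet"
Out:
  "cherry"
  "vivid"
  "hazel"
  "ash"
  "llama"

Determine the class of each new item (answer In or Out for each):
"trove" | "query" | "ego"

The simplest hypothesis consistent with all the labels is: contains 'o'.
"trove" — has 'o', hence In. "query" — no 'o', hence Out. "ego" — has 'o', hence In.

In, Out, In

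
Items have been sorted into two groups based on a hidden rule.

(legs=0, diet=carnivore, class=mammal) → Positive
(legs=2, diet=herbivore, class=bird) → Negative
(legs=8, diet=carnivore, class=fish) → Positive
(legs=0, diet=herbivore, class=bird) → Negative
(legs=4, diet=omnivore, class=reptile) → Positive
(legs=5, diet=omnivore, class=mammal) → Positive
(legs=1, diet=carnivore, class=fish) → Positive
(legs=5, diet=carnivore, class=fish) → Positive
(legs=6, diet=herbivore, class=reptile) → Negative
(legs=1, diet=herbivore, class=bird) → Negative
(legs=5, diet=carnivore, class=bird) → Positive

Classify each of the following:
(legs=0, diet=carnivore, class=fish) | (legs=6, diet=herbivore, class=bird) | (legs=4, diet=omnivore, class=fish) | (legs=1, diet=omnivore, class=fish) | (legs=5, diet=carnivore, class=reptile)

The common property of the 'Positive' items is: diet is not herbivore. No 'Negative' item has it.
(legs=0, diet=carnivore, class=fish): diet is carnivore — checks out, so Positive. (legs=6, diet=herbivore, class=bird): diet is herbivore — fails this test, so Negative. (legs=4, diet=omnivore, class=fish): diet is omnivore — checks out, so Positive. (legs=1, diet=omnivore, class=fish): diet is omnivore — checks out, so Positive. (legs=5, diet=carnivore, class=reptile): diet is carnivore — checks out, so Positive.

Positive, Negative, Positive, Positive, Positive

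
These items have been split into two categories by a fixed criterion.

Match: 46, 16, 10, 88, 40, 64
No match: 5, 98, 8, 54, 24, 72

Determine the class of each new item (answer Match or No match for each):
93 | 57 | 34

The simplest hypothesis consistent with all the labels is: ≡ 1 (mod 3).
93 → 93 mod 3 = 0 → No match.
57 → 57 mod 3 = 0 → No match.
34 → 34 mod 3 = 1 → Match.

No match, No match, Match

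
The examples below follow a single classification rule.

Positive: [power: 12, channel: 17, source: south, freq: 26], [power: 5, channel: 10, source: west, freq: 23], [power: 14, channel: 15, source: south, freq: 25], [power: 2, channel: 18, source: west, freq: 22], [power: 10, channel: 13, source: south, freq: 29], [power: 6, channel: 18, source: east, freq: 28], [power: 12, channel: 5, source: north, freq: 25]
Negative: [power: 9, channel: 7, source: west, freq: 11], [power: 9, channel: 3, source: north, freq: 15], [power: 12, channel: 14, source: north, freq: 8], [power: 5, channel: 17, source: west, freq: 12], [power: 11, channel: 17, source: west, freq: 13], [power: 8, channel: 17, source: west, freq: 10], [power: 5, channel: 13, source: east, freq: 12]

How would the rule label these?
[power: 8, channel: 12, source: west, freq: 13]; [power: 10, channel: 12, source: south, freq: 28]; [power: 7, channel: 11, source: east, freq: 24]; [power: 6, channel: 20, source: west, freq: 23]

Negative, Positive, Positive, Positive

The pattern is that an item is 'Positive' exactly when: freq ≥ 22.
[power: 8, channel: 12, source: west, freq: 13] → freq = 13 → Negative.
[power: 10, channel: 12, source: south, freq: 28] → freq = 28 → Positive.
[power: 7, channel: 11, source: east, freq: 24] → freq = 24 → Positive.
[power: 6, channel: 20, source: west, freq: 23] → freq = 23 → Positive.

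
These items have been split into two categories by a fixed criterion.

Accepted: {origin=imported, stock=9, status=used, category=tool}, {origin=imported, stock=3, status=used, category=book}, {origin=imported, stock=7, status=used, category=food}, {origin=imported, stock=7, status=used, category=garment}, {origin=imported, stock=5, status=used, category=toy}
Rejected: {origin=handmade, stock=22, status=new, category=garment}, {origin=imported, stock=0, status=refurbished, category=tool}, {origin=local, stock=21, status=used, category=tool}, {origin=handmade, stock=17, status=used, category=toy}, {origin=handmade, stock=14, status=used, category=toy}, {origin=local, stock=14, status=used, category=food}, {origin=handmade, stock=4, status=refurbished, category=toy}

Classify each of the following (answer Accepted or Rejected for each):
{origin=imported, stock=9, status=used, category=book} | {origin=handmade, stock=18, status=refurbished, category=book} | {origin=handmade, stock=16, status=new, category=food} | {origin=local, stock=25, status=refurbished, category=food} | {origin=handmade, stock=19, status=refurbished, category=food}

Accepted, Rejected, Rejected, Rejected, Rejected

One predicate separates the groups cleanly: status is used AND origin is imported.
{origin=imported, stock=9, status=used, category=book}: status is used, origin is imported — satisfies this, so Accepted. {origin=handmade, stock=18, status=refurbished, category=book}: status is refurbished, origin is handmade — does not pass, so Rejected. {origin=handmade, stock=16, status=new, category=food}: status is new, origin is handmade — does not pass, so Rejected. {origin=local, stock=25, status=refurbished, category=food}: status is refurbished, origin is local — does not pass, so Rejected. {origin=handmade, stock=19, status=refurbished, category=food}: status is refurbished, origin is handmade — does not pass, so Rejected.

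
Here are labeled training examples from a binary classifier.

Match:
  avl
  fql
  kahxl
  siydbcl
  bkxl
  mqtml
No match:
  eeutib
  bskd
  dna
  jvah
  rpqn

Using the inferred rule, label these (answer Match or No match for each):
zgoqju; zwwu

No match, No match

The distinguishing property — contains 'l' — holds for all the 'Match' cases and none of the 'No match' cases.
zgoqju → no 'l' → No match.
zwwu → no 'l' → No match.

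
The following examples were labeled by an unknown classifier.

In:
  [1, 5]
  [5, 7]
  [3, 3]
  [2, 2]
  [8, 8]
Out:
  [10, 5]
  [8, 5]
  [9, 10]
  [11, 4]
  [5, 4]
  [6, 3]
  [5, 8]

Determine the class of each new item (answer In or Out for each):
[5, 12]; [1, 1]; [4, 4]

Looking at the examples, the only property every 'In' case has and every 'Out' case lacks is: sum is even.
Out: [5, 12], since 5+12 = 17. In: [1, 1], since 1+1 = 2. In: [4, 4], since 4+4 = 8.

Out, In, In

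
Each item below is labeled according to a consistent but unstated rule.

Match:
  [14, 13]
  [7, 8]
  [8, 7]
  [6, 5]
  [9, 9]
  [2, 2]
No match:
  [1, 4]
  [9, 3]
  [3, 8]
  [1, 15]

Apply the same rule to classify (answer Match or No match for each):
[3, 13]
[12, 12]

The distinguishing property — |first − second| ≤ 1 — holds for all the 'Match' cases and none of the 'No match' cases.

No match, Match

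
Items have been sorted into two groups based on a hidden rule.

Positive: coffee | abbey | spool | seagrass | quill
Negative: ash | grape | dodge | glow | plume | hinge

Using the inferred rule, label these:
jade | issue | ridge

Negative, Positive, Negative

The distinguishing property — has a double letter — holds for all the 'Positive' cases and none of the 'Negative' cases.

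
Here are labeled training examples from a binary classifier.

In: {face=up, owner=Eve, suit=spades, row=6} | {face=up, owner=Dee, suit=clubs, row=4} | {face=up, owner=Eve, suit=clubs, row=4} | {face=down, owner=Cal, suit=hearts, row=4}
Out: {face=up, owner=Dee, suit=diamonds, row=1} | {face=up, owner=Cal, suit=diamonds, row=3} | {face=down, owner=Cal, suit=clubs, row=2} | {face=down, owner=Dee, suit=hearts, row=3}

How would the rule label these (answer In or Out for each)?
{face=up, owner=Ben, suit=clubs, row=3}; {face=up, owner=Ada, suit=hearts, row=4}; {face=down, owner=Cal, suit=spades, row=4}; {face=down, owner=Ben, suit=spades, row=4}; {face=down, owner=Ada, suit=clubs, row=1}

Out, In, In, In, Out

The simplest hypothesis consistent with all the labels is: row ≥ 4.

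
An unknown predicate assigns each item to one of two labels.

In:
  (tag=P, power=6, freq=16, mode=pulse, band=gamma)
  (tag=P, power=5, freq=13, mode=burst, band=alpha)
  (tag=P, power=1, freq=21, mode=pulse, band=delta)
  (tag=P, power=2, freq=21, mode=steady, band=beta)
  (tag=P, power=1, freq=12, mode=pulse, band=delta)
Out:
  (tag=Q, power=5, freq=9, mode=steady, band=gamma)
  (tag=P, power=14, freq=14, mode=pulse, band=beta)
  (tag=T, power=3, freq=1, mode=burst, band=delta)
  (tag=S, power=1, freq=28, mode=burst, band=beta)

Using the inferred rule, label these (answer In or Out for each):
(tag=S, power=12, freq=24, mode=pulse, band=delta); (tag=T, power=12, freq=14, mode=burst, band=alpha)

Out, Out

Every 'In' example satisfies: tag is P AND power ≤ 6. None of the 'Out' examples do.
(tag=S, power=12, freq=24, mode=pulse, band=delta): tag is S, power = 12 — fails the rule, so Out. (tag=T, power=12, freq=14, mode=burst, band=alpha): tag is T, power = 12 — fails the rule, so Out.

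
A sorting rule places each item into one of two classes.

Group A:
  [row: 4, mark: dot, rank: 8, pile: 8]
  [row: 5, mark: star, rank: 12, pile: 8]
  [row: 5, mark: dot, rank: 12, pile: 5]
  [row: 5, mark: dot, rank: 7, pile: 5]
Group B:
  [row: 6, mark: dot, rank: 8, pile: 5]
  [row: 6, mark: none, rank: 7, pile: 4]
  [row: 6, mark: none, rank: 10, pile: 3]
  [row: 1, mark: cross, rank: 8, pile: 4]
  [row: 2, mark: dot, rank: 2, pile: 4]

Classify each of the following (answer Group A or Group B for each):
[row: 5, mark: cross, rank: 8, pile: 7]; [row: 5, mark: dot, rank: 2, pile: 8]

Group A, Group A

The distinguishing property — row ≥ 4 AND row ≤ 5 — holds for all the 'Group A' cases and none of the 'Group B' cases.
[row: 5, mark: cross, rank: 8, pile: 7]: row = 5 — satisfies this, so Group A.
[row: 5, mark: dot, rank: 2, pile: 8]: row = 5 — satisfies this, so Group A.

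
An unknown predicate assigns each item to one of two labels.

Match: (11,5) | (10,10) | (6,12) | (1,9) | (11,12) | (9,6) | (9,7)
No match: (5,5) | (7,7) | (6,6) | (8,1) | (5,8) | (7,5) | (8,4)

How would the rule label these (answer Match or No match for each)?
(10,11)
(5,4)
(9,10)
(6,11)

Match, No match, Match, Match

Every 'Match' example satisfies: max ≥ 9. None of the 'No match' examples do.
(10,11): max 11 — fits, so Match.
(5,4): max 5 — lacks this property, so No match.
(9,10): max 10 — fits, so Match.
(6,11): max 11 — fits, so Match.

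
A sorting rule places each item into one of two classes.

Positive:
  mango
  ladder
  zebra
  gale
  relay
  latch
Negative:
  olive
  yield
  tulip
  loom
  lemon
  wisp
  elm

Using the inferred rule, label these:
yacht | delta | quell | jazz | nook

Positive, Positive, Negative, Positive, Negative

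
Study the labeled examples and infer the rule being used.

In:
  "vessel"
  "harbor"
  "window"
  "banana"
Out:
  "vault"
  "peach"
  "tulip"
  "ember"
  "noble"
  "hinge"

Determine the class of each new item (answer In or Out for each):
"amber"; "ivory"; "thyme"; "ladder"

Out, Out, Out, In

The simplest hypothesis consistent with all the labels is: even length.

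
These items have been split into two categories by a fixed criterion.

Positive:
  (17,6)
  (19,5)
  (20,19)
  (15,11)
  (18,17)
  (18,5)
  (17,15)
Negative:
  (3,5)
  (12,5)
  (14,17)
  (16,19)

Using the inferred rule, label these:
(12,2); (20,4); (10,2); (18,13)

Negative, Positive, Negative, Positive

The common property of the 'Positive' items is: first > second AND sum ≥ 23. No 'Negative' item has it.
Negative: (12,2), since 12 > 2, 12+2 = 14.
Positive: (20,4), since 20 > 4, 20+4 = 24.
Negative: (10,2), since 10 > 2, 10+2 = 12.
Positive: (18,13), since 18 > 13, 18+13 = 31.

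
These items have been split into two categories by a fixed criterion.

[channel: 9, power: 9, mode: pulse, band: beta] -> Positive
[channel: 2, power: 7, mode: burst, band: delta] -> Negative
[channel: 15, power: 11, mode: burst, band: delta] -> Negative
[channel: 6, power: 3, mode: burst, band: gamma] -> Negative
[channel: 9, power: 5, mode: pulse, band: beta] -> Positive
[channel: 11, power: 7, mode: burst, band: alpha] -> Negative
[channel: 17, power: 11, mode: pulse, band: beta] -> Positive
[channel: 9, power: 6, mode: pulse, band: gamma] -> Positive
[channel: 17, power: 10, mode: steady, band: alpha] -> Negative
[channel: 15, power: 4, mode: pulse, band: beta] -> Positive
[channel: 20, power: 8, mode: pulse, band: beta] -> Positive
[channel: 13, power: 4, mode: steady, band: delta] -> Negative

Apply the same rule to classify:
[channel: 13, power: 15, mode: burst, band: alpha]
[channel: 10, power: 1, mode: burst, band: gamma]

Negative, Negative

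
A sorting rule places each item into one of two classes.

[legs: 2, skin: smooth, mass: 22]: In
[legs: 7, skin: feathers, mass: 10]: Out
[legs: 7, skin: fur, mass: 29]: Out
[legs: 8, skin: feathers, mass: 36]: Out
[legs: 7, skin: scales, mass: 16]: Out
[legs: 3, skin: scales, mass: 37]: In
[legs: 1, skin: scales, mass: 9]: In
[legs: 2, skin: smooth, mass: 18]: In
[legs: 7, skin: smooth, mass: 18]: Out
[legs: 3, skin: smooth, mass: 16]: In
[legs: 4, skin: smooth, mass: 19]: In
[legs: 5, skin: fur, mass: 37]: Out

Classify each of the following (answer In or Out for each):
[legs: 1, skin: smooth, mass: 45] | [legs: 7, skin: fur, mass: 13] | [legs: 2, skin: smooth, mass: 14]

In, Out, In

A rule that fits every label: legs ≤ 4 — true of each 'In' example, false of each 'Out' one.
[legs: 1, skin: smooth, mass: 45]: In (legs = 1). [legs: 7, skin: fur, mass: 13]: Out (legs = 7). [legs: 2, skin: smooth, mass: 14]: In (legs = 2).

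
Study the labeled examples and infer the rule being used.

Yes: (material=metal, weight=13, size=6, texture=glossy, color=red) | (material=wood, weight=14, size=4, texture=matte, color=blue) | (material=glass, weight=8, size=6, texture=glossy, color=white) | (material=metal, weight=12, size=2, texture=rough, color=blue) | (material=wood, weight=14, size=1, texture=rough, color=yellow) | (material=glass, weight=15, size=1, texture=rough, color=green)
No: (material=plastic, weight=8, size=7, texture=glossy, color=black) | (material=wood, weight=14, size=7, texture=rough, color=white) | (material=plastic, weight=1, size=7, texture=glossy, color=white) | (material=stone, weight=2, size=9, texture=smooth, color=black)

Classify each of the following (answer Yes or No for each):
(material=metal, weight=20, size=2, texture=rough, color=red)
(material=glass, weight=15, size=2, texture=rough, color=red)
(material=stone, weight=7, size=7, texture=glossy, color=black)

Yes, Yes, No

The rule appears to be: size ≤ 6.
(material=metal, weight=20, size=2, texture=rough, color=red): size = 2, checks out → Yes.
(material=glass, weight=15, size=2, texture=rough, color=red): size = 2, checks out → Yes.
(material=stone, weight=7, size=7, texture=glossy, color=black): size = 7, does not pass → No.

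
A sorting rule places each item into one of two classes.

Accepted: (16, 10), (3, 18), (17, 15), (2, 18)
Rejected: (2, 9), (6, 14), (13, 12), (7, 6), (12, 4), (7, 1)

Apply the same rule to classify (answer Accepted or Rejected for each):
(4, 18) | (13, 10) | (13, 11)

The common property of the 'Accepted' items is: max ≥ 15. No 'Rejected' item has it.
(4, 18) — max 18, hence Accepted.
(13, 10) — max 13, hence Rejected.
(13, 11) — max 13, hence Rejected.

Accepted, Rejected, Rejected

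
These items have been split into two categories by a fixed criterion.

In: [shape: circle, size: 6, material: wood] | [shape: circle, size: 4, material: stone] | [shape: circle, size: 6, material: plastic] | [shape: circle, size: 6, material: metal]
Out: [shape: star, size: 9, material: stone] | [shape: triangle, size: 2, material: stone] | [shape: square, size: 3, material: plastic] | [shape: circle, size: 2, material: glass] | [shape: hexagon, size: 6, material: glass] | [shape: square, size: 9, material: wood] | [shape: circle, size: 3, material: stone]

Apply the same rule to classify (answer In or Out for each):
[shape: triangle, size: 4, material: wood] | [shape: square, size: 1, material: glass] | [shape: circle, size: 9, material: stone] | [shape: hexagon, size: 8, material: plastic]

Out, Out, In, Out

The classifier is using: shape is circle AND size ≥ 4.
Out: [shape: triangle, size: 4, material: wood], since shape is triangle, size = 4. Out: [shape: square, size: 1, material: glass], since shape is square, size = 1. In: [shape: circle, size: 9, material: stone], since shape is circle, size = 9. Out: [shape: hexagon, size: 8, material: plastic], since shape is hexagon, size = 8.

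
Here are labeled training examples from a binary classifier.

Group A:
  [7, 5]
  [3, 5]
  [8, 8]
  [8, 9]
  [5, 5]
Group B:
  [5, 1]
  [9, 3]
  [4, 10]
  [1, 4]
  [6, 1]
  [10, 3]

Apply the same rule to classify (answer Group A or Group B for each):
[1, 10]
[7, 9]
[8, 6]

Group B, Group A, Group A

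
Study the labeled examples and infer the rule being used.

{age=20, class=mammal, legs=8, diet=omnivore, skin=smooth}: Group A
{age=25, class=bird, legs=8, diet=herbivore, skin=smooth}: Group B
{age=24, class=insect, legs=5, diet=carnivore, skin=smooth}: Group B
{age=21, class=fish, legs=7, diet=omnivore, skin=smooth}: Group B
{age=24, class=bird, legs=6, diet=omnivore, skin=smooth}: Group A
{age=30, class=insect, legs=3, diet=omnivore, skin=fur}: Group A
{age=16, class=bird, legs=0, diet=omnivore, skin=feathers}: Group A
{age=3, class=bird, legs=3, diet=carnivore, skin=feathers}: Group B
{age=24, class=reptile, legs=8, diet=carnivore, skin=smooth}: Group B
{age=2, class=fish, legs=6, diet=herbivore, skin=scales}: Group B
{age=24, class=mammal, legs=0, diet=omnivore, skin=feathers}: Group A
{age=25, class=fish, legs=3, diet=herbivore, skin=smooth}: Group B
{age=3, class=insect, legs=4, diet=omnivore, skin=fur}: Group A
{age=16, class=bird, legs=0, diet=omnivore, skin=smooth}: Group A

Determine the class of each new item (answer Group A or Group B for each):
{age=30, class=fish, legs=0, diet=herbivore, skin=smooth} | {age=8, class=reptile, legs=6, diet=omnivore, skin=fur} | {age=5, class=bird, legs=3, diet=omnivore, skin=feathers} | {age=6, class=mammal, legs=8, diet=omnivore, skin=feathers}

The distinguishing property — diet is omnivore AND age ≠ 21 — holds for all the 'Group A' cases and none of the 'Group B' cases.
{age=30, class=fish, legs=0, diet=herbivore, skin=smooth}: Group B (diet is herbivore, age = 30). {age=8, class=reptile, legs=6, diet=omnivore, skin=fur}: Group A (diet is omnivore, age = 8). {age=5, class=bird, legs=3, diet=omnivore, skin=feathers}: Group A (diet is omnivore, age = 5). {age=6, class=mammal, legs=8, diet=omnivore, skin=feathers}: Group A (diet is omnivore, age = 6).

Group B, Group A, Group A, Group A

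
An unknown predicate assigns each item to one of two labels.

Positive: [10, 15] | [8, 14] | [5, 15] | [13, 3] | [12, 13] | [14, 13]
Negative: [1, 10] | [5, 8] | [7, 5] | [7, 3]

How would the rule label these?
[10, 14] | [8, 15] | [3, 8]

'Positive' ⟺ sum ≥ 16.
[10, 14]: Positive (10+14 = 24).
[8, 15]: Positive (8+15 = 23).
[3, 8]: Negative (3+8 = 11).

Positive, Positive, Negative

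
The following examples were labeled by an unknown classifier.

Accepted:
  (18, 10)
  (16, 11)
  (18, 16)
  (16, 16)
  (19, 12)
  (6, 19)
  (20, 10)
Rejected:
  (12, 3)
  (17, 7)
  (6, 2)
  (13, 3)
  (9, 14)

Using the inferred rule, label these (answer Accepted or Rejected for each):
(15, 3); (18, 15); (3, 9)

The distinguishing property — sum ≥ 25 — holds for all the 'Accepted' cases and none of the 'Rejected' cases.

Rejected, Accepted, Rejected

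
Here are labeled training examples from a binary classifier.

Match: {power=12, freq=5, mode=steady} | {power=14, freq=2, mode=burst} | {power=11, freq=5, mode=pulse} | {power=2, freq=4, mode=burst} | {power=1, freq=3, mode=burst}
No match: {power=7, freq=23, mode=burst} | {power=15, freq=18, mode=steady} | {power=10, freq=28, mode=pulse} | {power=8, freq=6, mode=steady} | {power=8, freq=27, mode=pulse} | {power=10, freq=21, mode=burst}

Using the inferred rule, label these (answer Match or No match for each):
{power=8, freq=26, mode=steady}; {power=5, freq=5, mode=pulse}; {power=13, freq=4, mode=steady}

No match, Match, Match

The pattern is that an item is 'Match' exactly when: freq ≤ 5.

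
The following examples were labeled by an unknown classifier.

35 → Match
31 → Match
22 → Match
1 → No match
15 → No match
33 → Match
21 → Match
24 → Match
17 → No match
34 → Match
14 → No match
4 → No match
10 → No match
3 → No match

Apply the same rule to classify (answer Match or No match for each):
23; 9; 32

Match, No match, Match

The pattern is that an item is 'Match' exactly when: at least 21.
23 — 23 ≥ 21, hence Match.
9 — 9 < 21, hence No match.
32 — 32 ≥ 21, hence Match.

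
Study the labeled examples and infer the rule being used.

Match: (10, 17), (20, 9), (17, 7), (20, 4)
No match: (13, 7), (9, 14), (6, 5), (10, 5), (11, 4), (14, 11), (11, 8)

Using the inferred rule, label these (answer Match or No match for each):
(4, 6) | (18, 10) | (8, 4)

No match, Match, No match

The distinguishing property — max ≥ 17 — holds for all the 'Match' cases and none of the 'No match' cases.
(4, 6): max 6, doesn't qualify → No match.
(18, 10): max 18, matches → Match.
(8, 4): max 8, doesn't qualify → No match.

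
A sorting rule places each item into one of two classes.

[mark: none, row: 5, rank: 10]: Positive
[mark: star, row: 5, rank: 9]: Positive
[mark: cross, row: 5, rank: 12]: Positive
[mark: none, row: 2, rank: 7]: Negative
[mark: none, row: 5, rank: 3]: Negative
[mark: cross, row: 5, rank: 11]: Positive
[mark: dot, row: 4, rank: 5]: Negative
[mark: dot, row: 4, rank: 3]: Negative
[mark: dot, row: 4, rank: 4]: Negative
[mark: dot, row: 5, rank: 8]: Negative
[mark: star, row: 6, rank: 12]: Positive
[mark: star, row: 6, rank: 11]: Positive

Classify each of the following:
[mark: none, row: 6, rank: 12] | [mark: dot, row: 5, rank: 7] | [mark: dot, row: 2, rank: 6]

All 'Positive' examples share one property — rank ≥ 9 — and every 'Negative' example lacks it.
[mark: none, row: 6, rank: 12]: rank = 12, fits → Positive.
[mark: dot, row: 5, rank: 7]: rank = 7, does not fit → Negative.
[mark: dot, row: 2, rank: 6]: rank = 6, does not fit → Negative.

Positive, Negative, Negative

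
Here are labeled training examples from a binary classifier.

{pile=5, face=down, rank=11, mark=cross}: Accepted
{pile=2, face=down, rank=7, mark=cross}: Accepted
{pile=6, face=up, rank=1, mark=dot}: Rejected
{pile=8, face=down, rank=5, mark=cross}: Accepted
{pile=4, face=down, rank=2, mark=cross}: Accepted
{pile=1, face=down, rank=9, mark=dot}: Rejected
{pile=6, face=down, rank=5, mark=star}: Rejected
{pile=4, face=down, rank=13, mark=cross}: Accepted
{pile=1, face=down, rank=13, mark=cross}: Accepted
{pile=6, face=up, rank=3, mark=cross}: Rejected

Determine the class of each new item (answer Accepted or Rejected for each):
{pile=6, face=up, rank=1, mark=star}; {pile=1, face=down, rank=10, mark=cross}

Rejected, Accepted

All 'Accepted' examples share one property — mark is cross AND face is down — and every 'Rejected' example lacks it.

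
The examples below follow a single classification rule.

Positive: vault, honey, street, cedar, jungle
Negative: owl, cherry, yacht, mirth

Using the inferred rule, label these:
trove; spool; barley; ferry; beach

Positive, Positive, Positive, Negative, Positive

The pattern is that an item is 'Positive' exactly when: has ≥ 2 vowels.
Positive: trove, since 2 vowels.
Positive: spool, since 2 vowels.
Positive: barley, since 2 vowels.
Negative: ferry, since 1 vowel.
Positive: beach, since 2 vowels.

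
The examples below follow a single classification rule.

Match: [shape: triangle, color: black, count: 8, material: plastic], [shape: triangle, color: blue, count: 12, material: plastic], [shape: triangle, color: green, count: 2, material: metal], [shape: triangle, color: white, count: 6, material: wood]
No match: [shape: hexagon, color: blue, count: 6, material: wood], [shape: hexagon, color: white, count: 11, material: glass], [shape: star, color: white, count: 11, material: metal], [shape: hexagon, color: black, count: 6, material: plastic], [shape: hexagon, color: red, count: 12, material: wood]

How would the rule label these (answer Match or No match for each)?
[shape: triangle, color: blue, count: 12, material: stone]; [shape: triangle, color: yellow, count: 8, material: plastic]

Match, Match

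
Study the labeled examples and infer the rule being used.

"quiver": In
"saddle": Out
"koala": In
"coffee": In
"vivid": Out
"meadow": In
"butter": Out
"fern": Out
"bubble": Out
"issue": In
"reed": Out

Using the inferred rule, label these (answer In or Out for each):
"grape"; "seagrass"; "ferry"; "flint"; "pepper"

Rule: has ≥ 3 vowels. This holds for each 'In' example and fails for each 'Out' one.

Out, In, Out, Out, Out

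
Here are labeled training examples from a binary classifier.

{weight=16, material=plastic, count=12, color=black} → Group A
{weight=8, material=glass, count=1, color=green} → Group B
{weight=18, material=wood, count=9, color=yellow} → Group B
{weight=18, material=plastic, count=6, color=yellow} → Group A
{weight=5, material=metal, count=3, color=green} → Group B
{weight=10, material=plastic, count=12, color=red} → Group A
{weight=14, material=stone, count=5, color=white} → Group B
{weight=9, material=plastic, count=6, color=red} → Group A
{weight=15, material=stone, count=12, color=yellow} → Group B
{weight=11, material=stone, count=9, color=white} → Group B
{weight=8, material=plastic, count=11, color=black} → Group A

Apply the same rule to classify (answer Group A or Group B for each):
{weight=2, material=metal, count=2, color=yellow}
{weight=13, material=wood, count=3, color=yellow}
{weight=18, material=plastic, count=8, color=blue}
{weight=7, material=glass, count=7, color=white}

Rule: material is plastic. This holds for each 'Group A' example and fails for each 'Group B' one.
{weight=2, material=metal, count=2, color=yellow}: material is metal — fails the rule, so Group B. {weight=13, material=wood, count=3, color=yellow}: material is wood — fails the rule, so Group B. {weight=18, material=plastic, count=8, color=blue}: material is plastic — meets the rule, so Group A. {weight=7, material=glass, count=7, color=white}: material is glass — fails the rule, so Group B.

Group B, Group B, Group A, Group B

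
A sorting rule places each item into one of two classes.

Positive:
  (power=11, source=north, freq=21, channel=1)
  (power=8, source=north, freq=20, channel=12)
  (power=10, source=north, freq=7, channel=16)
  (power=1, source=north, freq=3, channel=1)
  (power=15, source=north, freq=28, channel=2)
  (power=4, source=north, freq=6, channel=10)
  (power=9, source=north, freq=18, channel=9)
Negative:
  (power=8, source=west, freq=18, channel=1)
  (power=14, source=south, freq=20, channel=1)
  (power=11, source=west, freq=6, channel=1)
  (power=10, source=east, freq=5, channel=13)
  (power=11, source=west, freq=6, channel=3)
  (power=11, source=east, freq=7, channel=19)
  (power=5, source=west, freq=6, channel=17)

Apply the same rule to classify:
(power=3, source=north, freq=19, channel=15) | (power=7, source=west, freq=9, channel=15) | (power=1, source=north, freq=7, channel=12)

Positive, Negative, Positive

The common property of the 'Positive' items is: source is north. No 'Negative' item has it.
(power=3, source=north, freq=19, channel=15): source is north, matches → Positive.
(power=7, source=west, freq=9, channel=15): source is west, lacks this property → Negative.
(power=1, source=north, freq=7, channel=12): source is north, matches → Positive.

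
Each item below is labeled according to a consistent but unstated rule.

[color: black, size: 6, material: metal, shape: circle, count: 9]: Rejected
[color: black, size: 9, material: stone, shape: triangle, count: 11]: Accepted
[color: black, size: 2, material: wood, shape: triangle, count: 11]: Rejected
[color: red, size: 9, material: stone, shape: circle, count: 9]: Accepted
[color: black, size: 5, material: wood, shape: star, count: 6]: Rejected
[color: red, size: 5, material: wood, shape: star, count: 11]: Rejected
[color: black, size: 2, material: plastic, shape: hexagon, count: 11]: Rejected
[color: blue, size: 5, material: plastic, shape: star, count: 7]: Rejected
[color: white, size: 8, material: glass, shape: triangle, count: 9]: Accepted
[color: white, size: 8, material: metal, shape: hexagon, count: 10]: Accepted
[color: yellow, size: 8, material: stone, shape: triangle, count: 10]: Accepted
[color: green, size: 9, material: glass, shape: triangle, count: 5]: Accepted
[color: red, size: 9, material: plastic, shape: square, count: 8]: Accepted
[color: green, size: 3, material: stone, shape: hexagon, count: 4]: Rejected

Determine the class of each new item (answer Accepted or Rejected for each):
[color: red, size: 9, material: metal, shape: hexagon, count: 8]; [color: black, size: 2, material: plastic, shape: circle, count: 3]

Accepted, Rejected

One predicate separates the groups cleanly: size ≥ 8.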